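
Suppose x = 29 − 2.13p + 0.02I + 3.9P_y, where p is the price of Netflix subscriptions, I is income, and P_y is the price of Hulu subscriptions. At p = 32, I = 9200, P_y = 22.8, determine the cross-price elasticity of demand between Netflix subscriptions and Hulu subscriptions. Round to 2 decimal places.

First evaluate x: 29 − 2.13(32) + 0.02(9200) + 3.9(22.8) = 29 − 68.16 + 184 + 88.92 = 233.76.
∂x/∂P_y = +3.9, so E_xy = 3.9·(22.8/233.76) ≈ 0.38.
E_xy > 0: the goods are substitutes.

0.38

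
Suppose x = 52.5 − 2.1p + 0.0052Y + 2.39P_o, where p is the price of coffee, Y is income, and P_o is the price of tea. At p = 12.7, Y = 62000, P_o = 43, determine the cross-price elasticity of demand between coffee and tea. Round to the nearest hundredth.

0.23

First evaluate x: 52.5 − 2.1(12.7) + 0.0052(62000) + 2.39(43) = 52.5 − 26.67 + 322.4 + 102.77 = 451.
∂x/∂P_o = +2.39, so E_xy = 2.39·(43/451) ≈ 0.23.
E_xy > 0: the goods are substitutes.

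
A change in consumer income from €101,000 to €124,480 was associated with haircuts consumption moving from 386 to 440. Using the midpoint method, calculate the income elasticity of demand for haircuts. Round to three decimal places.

%ΔQ = (440 − 386)/[(386+440)/2] = 54/413 ≈ 0.1308.
%ΔM = (124,480 − 101,000)/[(101,000+124,480)/2] = 23480/112740 ≈ 0.2083.
E_I = %ΔQ/%ΔM ≈ 0.628.
E_I ∈ (0,1): normal good (necessity).

0.628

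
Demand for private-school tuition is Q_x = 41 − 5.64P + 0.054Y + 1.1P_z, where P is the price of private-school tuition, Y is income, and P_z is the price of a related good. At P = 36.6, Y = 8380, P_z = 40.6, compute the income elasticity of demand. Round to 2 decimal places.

Q_x = 41 − 5.64(36.6) + 0.054(8380) + 1.1(40.6) = 41 − 206.424 + 452.52 + 44.66 = 331.756.
∂Q_x/∂Y = +0.054, so E_I = 0.054·(8380/331.756) ≈ 1.36.
E_I > 1: normal good (luxury).

1.36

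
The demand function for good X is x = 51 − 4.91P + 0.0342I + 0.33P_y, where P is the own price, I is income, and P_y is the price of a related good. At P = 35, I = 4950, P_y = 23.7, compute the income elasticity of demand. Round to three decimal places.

3.009

Substituting, x = 51 − 4.91(35) + 0.0342(4950) + 0.33(23.7) = 51 − 171.85 + 169.29 + 7.821 = 56.261.
∂x/∂I = +0.0342, so E_I = 0.0342·(4950/56.261) ≈ 3.009.
E_I > 1: normal good (luxury).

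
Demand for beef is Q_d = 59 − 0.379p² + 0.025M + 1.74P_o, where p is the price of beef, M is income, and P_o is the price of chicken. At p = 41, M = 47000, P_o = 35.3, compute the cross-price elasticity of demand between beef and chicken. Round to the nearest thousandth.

First evaluate Q_d: 59 − 0.379(41)² + 0.025(47000) + 1.74(35.3) = 59 − 637.099 + 1175 + 61.422 = 658.323.
∂Q_d/∂P_o = +1.74, so E_xy = 1.74·(35.3/658.323) ≈ 0.093.
E_xy > 0: the goods are substitutes.

0.093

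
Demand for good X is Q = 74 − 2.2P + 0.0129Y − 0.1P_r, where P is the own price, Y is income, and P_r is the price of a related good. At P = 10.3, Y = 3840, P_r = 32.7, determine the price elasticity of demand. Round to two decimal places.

Substituting, Q = 74 − 2.2(10.3) + 0.0129(3840) − 0.1(32.7) = 74 − 22.66 + 49.536 − 3.27 = 97.606.
∂Q/∂P = −2.2, so E_p = (−2.2)·(10.3/97.606) ≈ -0.23.
|E_p| < 1: demand is inelastic.

-0.23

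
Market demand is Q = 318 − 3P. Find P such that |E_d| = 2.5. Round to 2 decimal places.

Set −bP/(a − bP) = −2.5 ⇒ bP = 2.5(a − bP) ⇒ bP(1+2.5) = 2.5·a.
P = 2.5·318/(3·3.5) ≈ 75.71.

75.71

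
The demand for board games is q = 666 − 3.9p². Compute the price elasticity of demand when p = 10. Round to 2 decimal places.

-2.83

At p = 10, q = 276.
dq/dp = −2·3.9·p = −78.
Point elasticity E = (dq/dp)·(p/q) = -78 × 10/276 ≈ -2.83.
|E| > 1, so demand is elastic at this price.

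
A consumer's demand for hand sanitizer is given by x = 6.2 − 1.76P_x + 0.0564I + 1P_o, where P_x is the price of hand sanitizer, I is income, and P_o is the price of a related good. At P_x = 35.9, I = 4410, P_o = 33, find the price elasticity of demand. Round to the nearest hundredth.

-0.28

First evaluate x: 6.2 − 1.76(35.9) + 0.0564(4410) + 1(33) = 6.2 − 63.184 + 248.724 + 33 = 224.74.
∂x/∂P_x = −1.76, so E_p = (−1.76)·(35.9/224.74) ≈ -0.28.
|E_p| < 1: demand is inelastic.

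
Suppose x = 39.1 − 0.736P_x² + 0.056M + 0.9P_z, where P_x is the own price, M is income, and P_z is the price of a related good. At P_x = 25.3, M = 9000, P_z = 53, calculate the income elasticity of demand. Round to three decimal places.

4.211

At the given point, x = 39.1 − 0.736(25.3)² + 0.056(9000) + 0.9(53) = 39.1 − 471.1062 + 504 + 47.7 = 119.6938.
∂x/∂M = +0.056, so E_I = 0.056·(9000/119.6938) ≈ 4.211.
E_I > 1: normal good (luxury).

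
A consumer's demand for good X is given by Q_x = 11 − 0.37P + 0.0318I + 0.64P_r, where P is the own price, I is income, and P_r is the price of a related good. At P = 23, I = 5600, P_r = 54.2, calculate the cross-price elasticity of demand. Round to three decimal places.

0.161

At the given point, Q_x = 11 − 0.37(23) + 0.0318(5600) + 0.64(54.2) = 11 − 8.51 + 178.08 + 34.688 = 215.258.
∂Q_x/∂P_r = +0.64, so E_xy = 0.64·(54.2/215.258) ≈ 0.161.
E_xy > 0: the goods are substitutes.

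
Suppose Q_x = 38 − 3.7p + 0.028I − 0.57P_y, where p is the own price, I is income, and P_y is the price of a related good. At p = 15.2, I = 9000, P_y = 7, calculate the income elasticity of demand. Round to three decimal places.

1.097

Evaluating quantity at (p, I, P_y) gives Q_x = 38 − 3.7(15.2) + 0.028(9000) − 0.57(7) = 38 − 56.24 + 252 − 3.99 = 229.77.
∂Q_x/∂I = +0.028, so E_I = 0.028·(9000/229.77) ≈ 1.097.
E_I > 1: normal good (luxury).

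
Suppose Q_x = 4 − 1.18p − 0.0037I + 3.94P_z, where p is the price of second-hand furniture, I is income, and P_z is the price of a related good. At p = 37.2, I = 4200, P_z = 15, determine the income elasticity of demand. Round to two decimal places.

Evaluating quantity at (p, I, P_z) gives Q_x = 4 − 1.18(37.2) − 0.0037(4200) + 3.94(15) = 4 − 43.896 − 15.54 + 59.1 = 3.664.
∂Q_x/∂I = −0.0037, so E_I = -0.0037·(4200/3.664) ≈ -4.24.
E_I < 0: inferior good.

-4.24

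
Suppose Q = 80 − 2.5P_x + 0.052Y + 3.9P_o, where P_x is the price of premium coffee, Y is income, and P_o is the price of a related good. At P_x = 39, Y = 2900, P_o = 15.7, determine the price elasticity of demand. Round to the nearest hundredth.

-0.50

Substituting, Q = 80 − 2.5(39) + 0.052(2900) + 3.9(15.7) = 80 − 97.5 + 150.8 + 61.23 = 194.53.
∂Q/∂P_x = −2.5, so E_p = (−2.5)·(39/194.53) ≈ -0.50.
|E_p| < 1: demand is inelastic.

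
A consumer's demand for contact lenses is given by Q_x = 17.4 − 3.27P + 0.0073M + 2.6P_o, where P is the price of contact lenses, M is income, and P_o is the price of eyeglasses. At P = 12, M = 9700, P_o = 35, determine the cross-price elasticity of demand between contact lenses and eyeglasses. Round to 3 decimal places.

Substituting, Q_x = 17.4 − 3.27(12) + 0.0073(9700) + 2.6(35) = 17.4 − 39.24 + 70.81 + 91 = 139.97.
∂Q_x/∂P_o = +2.6, so E_xy = 2.6·(35/139.97) ≈ 0.650.
E_xy > 0: the goods are substitutes.

0.650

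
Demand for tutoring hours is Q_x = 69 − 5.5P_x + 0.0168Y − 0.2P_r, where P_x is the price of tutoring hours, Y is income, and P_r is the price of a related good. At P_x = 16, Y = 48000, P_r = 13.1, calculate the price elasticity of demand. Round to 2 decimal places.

Q_x = 69 − 5.5(16) + 0.0168(48000) − 0.2(13.1) = 69 − 88 + 806.4 − 2.62 = 784.78.
∂Q_x/∂P_x = −5.5, so E_p = (−5.5)·(16/784.78) ≈ -0.11.
|E_p| < 1: demand is inelastic.

-0.11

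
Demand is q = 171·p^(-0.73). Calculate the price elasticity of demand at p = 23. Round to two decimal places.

-0.73

For a Cobb–Douglas (constant-elasticity) form q = A·p^α·…, the elasticity with respect to p equals the exponent α at every point.
Here the exponent on p is -0.73, so the price elasticity of demand is -0.73.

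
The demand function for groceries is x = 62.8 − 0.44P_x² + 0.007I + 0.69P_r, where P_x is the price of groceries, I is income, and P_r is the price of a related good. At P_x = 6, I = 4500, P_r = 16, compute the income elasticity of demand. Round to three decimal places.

0.352

Substituting, x = 62.8 − 0.44(6)² + 0.007(4500) + 0.69(16) = 62.8 − 15.84 + 31.5 + 11.04 = 89.5.
∂x/∂I = +0.007, so E_I = 0.007·(4500/89.5) ≈ 0.352.
E_I ∈ (0,1): normal good (necessity).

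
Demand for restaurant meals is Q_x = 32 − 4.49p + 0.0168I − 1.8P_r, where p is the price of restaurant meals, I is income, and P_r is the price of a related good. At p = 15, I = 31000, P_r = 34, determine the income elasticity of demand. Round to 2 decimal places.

1.23

Substituting, Q_x = 32 − 4.49(15) + 0.0168(31000) − 1.8(34) = 32 − 67.35 + 520.8 − 61.2 = 424.25.
∂Q_x/∂I = +0.0168, so E_I = 0.0168·(31000/424.25) ≈ 1.23.
E_I > 1: normal good (luxury).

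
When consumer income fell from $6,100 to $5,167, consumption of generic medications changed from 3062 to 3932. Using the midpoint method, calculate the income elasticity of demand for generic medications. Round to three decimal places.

-1.502

%ΔQ = (3932 − 3062)/[(3062+3932)/2] = 870/3497 ≈ 0.2488.
%ΔM = (5,167 − 6,100)/[(6,100+5,167)/2] = -933/5633.5 ≈ -0.1656.
E_I = %ΔQ/%ΔM ≈ -1.502.
E_I < 0: inferior good.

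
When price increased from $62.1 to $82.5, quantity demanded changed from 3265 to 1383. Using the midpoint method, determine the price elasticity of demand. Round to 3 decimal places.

%ΔQ = (1383 − 3265)/[(3265 + 1383)/2] = -1882/2324 ≈ -0.8098.
%ΔP = (82.5 − 62.1)/[(62.1 + 82.5)/2] = 20.4/72.3 ≈ 0.2822.
Arc elasticity E = %ΔQ/%ΔP ≈ -0.8098/0.2822 ≈ -2.870.
|E| > 1: demand is elastic over this range.

-2.870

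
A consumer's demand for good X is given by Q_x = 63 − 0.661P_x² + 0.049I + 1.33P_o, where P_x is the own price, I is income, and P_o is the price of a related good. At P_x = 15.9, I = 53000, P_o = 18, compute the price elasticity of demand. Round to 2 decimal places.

-0.13

Q_x = 63 − 0.661(15.9)² + 0.049(53000) + 1.33(18) = 63 − 167.1074 + 2597 + 23.94 = 2516.8326.
∂Q_x/∂P_x = −2·0.661·P_x = -21.0198, so E_p = -21.0198·(15.9/2516.8326) ≈ -0.13.
|E_p| < 1: demand is inelastic.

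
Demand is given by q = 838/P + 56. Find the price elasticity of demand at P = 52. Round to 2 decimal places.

-0.22

At P = 52, q = 72.1154.
dq/dP = −838/P² = −0.3099.
Point elasticity E = (dq/dP)·(P/q) = -0.3099 × 52/72.1154 ≈ -0.22.
|E| < 1, so demand is inelastic at this price.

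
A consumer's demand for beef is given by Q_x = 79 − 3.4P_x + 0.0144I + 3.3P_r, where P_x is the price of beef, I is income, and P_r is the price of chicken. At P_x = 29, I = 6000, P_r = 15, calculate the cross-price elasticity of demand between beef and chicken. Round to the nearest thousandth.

Substituting, Q_x = 79 − 3.4(29) + 0.0144(6000) + 3.3(15) = 79 − 98.6 + 86.4 + 49.5 = 116.3.
∂Q_x/∂P_r = +3.3, so E_xy = 3.3·(15/116.3) ≈ 0.426.
E_xy > 0: the goods are substitutes.

0.426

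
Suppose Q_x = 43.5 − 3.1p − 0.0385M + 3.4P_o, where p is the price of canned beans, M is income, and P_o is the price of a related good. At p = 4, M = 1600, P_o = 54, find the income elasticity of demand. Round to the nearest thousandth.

At the given point, Q_x = 43.5 − 3.1(4) − 0.0385(1600) + 3.4(54) = 43.5 − 12.4 − 61.6 + 183.6 = 153.1.
∂Q_x/∂M = −0.0385, so E_I = -0.0385·(1600/153.1) ≈ -0.402.
E_I < 0: inferior good.

-0.402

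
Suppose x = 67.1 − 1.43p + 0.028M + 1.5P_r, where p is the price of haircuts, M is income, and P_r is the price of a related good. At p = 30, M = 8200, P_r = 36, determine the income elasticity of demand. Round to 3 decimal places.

First evaluate x: 67.1 − 1.43(30) + 0.028(8200) + 1.5(36) = 67.1 − 42.9 + 229.6 + 54 = 307.8.
∂x/∂M = +0.028, so E_I = 0.028·(8200/307.8) ≈ 0.746.
E_I ∈ (0,1): normal good (necessity).

0.746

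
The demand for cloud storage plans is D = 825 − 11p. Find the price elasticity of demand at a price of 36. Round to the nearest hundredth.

-0.92

At p = 36, D = 429.
dD/dp = −11.
Point elasticity E = (dD/dp)·(p/D) = -11 × 36/429 ≈ -0.92.
|E| < 1, so demand is inelastic at this price.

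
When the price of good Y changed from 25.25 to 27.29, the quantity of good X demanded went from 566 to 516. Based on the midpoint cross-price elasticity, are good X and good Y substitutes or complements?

%ΔQ_x = (516 − 566)/[(566+516)/2] = -50/541 ≈ -0.0924.
%ΔP_y = (27.29 − 25.25)/[(25.25+27.29)/2] ≈ 0.0777.
E_xy = -0.0924/0.0777 ≈ -1.190.
E_xy < 0, so the goods are complements.

complements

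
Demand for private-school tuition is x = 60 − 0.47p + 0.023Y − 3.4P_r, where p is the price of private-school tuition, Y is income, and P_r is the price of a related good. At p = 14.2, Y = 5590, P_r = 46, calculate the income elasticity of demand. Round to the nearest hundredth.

At the given point, x = 60 − 0.47(14.2) + 0.023(5590) − 3.4(46) = 60 − 6.674 + 128.57 − 156.4 = 25.496.
∂x/∂Y = +0.023, so E_I = 0.023·(5590/25.496) ≈ 5.04.
E_I > 1: normal good (luxury).

5.04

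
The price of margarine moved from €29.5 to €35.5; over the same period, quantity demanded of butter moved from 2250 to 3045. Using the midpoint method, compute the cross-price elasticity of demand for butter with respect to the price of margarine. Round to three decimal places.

%ΔQ_x = (3045 − 2250)/[(2250+3045)/2] = 795/2647.5 ≈ 0.3003.
%ΔP_y = (35.5 − 29.5)/[(29.5+35.5)/2] ≈ 0.1846.
E_xy = 0.3003/0.1846 ≈ 1.627.
E_xy > 0, so butter and margarine are substitutes.

1.627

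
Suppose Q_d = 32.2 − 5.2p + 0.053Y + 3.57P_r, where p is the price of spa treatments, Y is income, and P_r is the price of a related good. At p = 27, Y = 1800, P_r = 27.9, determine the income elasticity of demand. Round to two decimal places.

1.10

At the given point, Q_d = 32.2 − 5.2(27) + 0.053(1800) + 3.57(27.9) = 32.2 − 140.4 + 95.4 + 99.603 = 86.803.
∂Q_d/∂Y = +0.053, so E_I = 0.053·(1800/86.803) ≈ 1.10.
E_I > 1: normal good (luxury).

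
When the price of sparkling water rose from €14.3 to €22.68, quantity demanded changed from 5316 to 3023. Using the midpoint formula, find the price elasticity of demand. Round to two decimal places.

%ΔQ = (3023 − 5316)/[(5316 + 3023)/2] = -2293/4169.5 ≈ -0.5499.
%ΔP = (22.68 − 14.3)/[(14.3 + 22.68)/2] = 8.38/18.49 ≈ 0.4532.
Arc elasticity E = %ΔQ/%ΔP ≈ -0.5499/0.4532 ≈ -1.21.
|E| > 1: demand is elastic over this range.

-1.21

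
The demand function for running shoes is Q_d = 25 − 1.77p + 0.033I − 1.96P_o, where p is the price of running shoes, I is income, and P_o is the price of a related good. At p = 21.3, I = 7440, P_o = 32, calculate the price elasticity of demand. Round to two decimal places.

Evaluating quantity at (p, I, P_o) gives Q_d = 25 − 1.77(21.3) + 0.033(7440) − 1.96(32) = 25 − 37.701 + 245.52 − 62.72 = 170.099.
∂Q_d/∂p = −1.77, so E_p = (−1.77)·(21.3/170.099) ≈ -0.22.
|E_p| < 1: demand is inelastic.

-0.22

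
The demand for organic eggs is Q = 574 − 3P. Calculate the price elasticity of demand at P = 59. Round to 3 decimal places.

-0.446

At P = 59, Q = 397.
dQ/dP = −3.
Point elasticity E = (dQ/dP)·(P/Q) = -3 × 59/397 ≈ -0.446.
|E| < 1, so demand is inelastic at this price.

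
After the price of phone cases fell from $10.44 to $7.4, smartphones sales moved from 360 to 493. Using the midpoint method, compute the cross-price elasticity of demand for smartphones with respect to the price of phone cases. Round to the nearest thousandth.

-0.915

%ΔQ_x = (493 − 360)/[(360+493)/2] = 133/426.5 ≈ 0.3118.
%ΔP_y = (7.4 − 10.44)/[(10.44+7.4)/2] ≈ -0.3408.
E_xy = 0.3118/-0.3408 ≈ -0.915.
E_xy < 0, so smartphones and phone cases are complements.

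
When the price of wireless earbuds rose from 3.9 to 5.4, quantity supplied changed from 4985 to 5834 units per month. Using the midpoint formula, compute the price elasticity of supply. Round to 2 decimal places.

%Δq = (5834 − 4985)/[(4985 + 5834)/2] = 849/5409.5 ≈ 0.1569.
%Δp = (5.4 − 3.9)/[(3.9 + 5.4)/2] = 1.5/4.65 ≈ 0.3226.
Arc elasticity E = %Δq/%Δp ≈ 0.1569/0.3226 ≈ 0.49.
|E| < 1: supply is inelastic over this range.

0.49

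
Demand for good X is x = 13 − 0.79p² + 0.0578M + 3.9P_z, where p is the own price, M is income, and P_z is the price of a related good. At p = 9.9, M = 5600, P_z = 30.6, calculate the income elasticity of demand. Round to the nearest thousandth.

0.855

x = 13 − 0.79(9.9)² + 0.0578(5600) + 3.9(30.6) = 13 − 77.4279 + 323.68 + 119.34 = 378.5921.
∂x/∂M = +0.0578, so E_I = 0.0578·(5600/378.5921) ≈ 0.855.
E_I ∈ (0,1): normal good (necessity).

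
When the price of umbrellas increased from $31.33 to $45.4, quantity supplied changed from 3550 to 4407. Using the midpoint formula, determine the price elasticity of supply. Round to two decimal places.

%ΔQ = (4407 − 3550)/[(3550 + 4407)/2] = 857/3978.5 ≈ 0.2154.
%Δp = (45.4 − 31.33)/[(31.33 + 45.4)/2] = 14.07/38.365 ≈ 0.3667.
Arc elasticity E = %ΔQ/%Δp ≈ 0.2154/0.3667 ≈ 0.59.
|E| < 1: supply is inelastic over this range.

0.59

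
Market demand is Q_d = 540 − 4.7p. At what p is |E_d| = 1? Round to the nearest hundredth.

For linear demand Q_d = a − bp, E = −bp/(a − bp). |E| = 1 ⇒ bp = a − bp ⇒ p = a/(2b).
p = 540/(2·4.7) ≈ 57.45.

57.45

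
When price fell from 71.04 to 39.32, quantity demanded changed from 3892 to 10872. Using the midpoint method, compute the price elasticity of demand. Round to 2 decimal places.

-1.64

%ΔQ = (10872 − 3892)/[(3892 + 10872)/2] = 6980/7382 ≈ 0.9455.
%ΔP = (39.32 − 71.04)/[(71.04 + 39.32)/2] = -31.72/55.18 ≈ -0.5748.
Arc elasticity E = %ΔQ/%ΔP ≈ 0.9455/-0.5748 ≈ -1.64.
|E| > 1: demand is elastic over this range.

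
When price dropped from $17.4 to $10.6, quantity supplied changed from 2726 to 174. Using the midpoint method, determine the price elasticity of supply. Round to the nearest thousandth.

3.624

%Δq = (174 − 2726)/[(2726 + 174)/2] = -2552/1450 ≈ -1.7600.
%Δp = (10.6 − 17.4)/[(17.4 + 10.6)/2] = -6.8/14 ≈ -0.4857.
Arc elasticity E = %Δq/%Δp ≈ -1.7600/-0.4857 ≈ 3.624.
|E| > 1: supply is elastic over this range.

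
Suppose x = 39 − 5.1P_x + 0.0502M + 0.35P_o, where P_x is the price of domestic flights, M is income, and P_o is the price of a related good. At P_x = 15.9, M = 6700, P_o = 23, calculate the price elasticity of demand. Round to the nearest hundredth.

-0.27

Evaluating quantity at (P_x, M, P_o) gives x = 39 − 5.1(15.9) + 0.0502(6700) + 0.35(23) = 39 − 81.09 + 336.34 + 8.05 = 302.3.
∂x/∂P_x = −5.1, so E_p = (−5.1)·(15.9/302.3) ≈ -0.27.
|E_p| < 1: demand is inelastic.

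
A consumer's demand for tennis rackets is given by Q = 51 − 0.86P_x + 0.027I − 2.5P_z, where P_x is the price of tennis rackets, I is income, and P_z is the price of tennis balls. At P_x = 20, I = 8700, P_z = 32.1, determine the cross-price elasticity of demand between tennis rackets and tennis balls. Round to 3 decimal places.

-0.426

First evaluate Q: 51 − 0.86(20) + 0.027(8700) − 2.5(32.1) = 51 − 17.2 + 234.9 − 80.25 = 188.45.
∂Q/∂P_z = −2.5, so E_xy = -2.5·(32.1/188.45) ≈ -0.426.
E_xy < 0: the goods are complements.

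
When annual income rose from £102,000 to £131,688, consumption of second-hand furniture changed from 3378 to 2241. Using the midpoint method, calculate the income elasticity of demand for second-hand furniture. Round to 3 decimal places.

%ΔQ = (2241 − 3378)/[(3378+2241)/2] = -1137/2809.5 ≈ -0.4047.
%ΔM = (131,688 − 102,000)/[(102,000+131,688)/2] = 29688/116844 ≈ 0.2541.
E_I = %ΔQ/%ΔM ≈ -1.593.
E_I < 0: inferior good.

-1.593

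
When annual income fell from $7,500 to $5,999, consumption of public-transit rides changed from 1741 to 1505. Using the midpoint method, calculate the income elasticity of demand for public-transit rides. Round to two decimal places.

%ΔQ = (1505 − 1741)/[(1741+1505)/2] = -236/1623 ≈ -0.1454.
%ΔY = (5,999 − 7,500)/[(7,500+5,999)/2] = -1501/6749.5 ≈ -0.2224.
E_I = %ΔQ/%ΔY ≈ 0.65.
E_I ∈ (0,1): normal good (necessity).

0.65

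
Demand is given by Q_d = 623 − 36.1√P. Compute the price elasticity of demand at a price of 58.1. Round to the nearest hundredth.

At P = 58.1, Q_d = 347.8337.
dQ_d/dP = −36.1/(2√P) = −36.1/(2·7.6223).
Point elasticity E = (dQ_d/dP)·(P/Q_d) = -2.368 × 58.1/347.8337 ≈ -0.40.
|E| < 1, so demand is inelastic at this price.

-0.40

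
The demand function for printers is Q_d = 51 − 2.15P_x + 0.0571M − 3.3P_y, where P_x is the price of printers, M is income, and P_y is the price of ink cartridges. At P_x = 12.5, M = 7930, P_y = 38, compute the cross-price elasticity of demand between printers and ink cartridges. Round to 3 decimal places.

-0.357

At the given point, Q_d = 51 − 2.15(12.5) + 0.0571(7930) − 3.3(38) = 51 − 26.875 + 452.803 − 125.4 = 351.528.
∂Q_d/∂P_y = −3.3, so E_xy = -3.3·(38/351.528) ≈ -0.357.
E_xy < 0: the goods are complements.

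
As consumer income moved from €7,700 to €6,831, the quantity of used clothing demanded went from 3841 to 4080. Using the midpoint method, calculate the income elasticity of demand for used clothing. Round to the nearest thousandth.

%ΔQ = (4080 − 3841)/[(3841+4080)/2] = 239/3960.5 ≈ 0.0603.
%ΔI = (6,831 − 7,700)/[(7,700+6,831)/2] = -869/7265.5 ≈ -0.1196.
E_I = %ΔQ/%ΔI ≈ -0.505.
E_I < 0: inferior good.

-0.505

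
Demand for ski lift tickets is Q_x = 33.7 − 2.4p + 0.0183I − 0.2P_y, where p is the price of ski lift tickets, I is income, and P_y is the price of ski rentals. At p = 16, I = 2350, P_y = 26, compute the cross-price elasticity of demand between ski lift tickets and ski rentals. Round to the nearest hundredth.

First evaluate Q_x: 33.7 − 2.4(16) + 0.0183(2350) − 0.2(26) = 33.7 − 38.4 + 43.005 − 5.2 = 33.105.
∂Q_x/∂P_y = −0.2, so E_xy = -0.2·(26/33.105) ≈ -0.16.
E_xy < 0: the goods are complements.

-0.16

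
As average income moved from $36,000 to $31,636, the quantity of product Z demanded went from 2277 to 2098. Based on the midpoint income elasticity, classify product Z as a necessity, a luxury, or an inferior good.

necessity

%ΔQ = (2098 − 2277)/[(2277+2098)/2] = -179/2187.5 ≈ -0.0818.
%ΔI = (31,636 − 36,000)/[(36,000+31,636)/2] = -4364/33818 ≈ -0.1290.
E_I = %ΔQ/%ΔI ≈ 0.634.
E_I ∈ (0,1): normal good (necessity).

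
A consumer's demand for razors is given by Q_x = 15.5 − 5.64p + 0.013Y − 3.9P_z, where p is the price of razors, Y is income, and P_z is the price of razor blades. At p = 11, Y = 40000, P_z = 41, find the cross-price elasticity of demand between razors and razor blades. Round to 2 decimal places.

First evaluate Q_x: 15.5 − 5.64(11) + 0.013(40000) − 3.9(41) = 15.5 − 62.04 + 520 − 159.9 = 313.56.
∂Q_x/∂P_z = −3.9, so E_xy = -3.9·(41/313.56) ≈ -0.51.
E_xy < 0: the goods are complements.

-0.51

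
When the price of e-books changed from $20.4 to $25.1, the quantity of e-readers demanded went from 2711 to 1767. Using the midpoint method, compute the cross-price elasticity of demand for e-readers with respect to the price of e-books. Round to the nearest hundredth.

%ΔQ_x = (1767 − 2711)/[(2711+1767)/2] = -944/2239 ≈ -0.4216.
%ΔP_y = (25.1 − 20.4)/[(20.4+25.1)/2] ≈ 0.2066.
E_xy = -0.4216/0.2066 ≈ -2.04.
E_xy < 0, so e-readers and e-books are complements.

-2.04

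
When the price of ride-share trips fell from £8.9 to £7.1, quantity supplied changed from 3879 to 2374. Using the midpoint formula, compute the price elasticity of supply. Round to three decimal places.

%ΔQ = (2374 − 3879)/[(3879 + 2374)/2] = -1505/3126.5 ≈ -0.4814.
%ΔP = (7.1 − 8.9)/[(8.9 + 7.1)/2] = -1.8/8 ≈ -0.2250.
Arc elasticity E = %ΔQ/%ΔP ≈ -0.4814/-0.2250 ≈ 2.139.
|E| > 1: supply is elastic over this range.

2.139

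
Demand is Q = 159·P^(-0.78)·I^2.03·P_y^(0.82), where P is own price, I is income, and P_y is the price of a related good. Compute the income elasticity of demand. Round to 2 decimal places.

For a Cobb–Douglas (constant-elasticity) form Q = A·I^α·…, the elasticity with respect to I equals the exponent α at every point.
Here the exponent on I is 2.03, so the income elasticity of demand is 2.03.

2.03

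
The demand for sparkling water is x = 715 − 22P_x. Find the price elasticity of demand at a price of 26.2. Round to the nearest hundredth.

-4.16

At P_x = 26.2, x = 138.6.
dx/dP_x = −22.
Point elasticity E = (dx/dP_x)·(P_x/x) = -22 × 26.2/138.6 ≈ -4.16.
|E| > 1, so demand is elastic at this price.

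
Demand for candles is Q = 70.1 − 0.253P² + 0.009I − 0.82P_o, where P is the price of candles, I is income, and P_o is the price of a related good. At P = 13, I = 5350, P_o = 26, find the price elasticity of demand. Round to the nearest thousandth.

-1.579

At the given point, Q = 70.1 − 0.253(13)² + 0.009(5350) − 0.82(26) = 70.1 − 42.757 + 48.15 − 21.32 = 54.173.
∂Q/∂P = −2·0.253·P = -6.578, so E_p = -6.578·(13/54.173) ≈ -1.579.
|E_p| > 1: demand is elastic.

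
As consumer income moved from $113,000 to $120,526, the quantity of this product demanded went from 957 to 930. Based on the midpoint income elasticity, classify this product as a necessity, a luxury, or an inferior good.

%ΔQ = (930 − 957)/[(957+930)/2] = -27/943.5 ≈ -0.0286.
%ΔY = (120,526 − 113,000)/[(113,000+120,526)/2] = 7526/116763 ≈ 0.0645.
E_I = %ΔQ/%ΔY ≈ -0.444.
E_I < 0: inferior good.

inferior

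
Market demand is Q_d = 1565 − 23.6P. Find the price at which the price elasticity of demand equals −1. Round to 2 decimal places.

For linear demand Q_d = a − bP, E = −bP/(a − bP). |E| = 1 ⇒ bP = a − bP ⇒ P = a/(2b).
P = 1565/(2·23.6) ≈ 33.16.

33.16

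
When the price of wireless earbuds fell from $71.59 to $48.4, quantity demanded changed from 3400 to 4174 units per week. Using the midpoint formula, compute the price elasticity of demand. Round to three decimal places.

-0.529

%ΔQ = (4174 − 3400)/[(3400 + 4174)/2] = 774/3787 ≈ 0.2044.
%Δp = (48.4 − 71.59)/[(71.59 + 48.4)/2] = -23.19/59.995 ≈ -0.3865.
Arc elasticity E = %ΔQ/%Δp ≈ 0.2044/-0.3865 ≈ -0.529.
|E| < 1: demand is inelastic over this range.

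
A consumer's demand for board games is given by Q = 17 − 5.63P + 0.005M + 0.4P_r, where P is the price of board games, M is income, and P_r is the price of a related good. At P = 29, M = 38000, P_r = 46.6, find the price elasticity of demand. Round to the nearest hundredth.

-2.62

At the given point, Q = 17 − 5.63(29) + 0.005(38000) + 0.4(46.6) = 17 − 163.27 + 190 + 18.64 = 62.37.
∂Q/∂P = −5.63, so E_p = (−5.63)·(29/62.37) ≈ -2.62.
|E_p| > 1: demand is elastic.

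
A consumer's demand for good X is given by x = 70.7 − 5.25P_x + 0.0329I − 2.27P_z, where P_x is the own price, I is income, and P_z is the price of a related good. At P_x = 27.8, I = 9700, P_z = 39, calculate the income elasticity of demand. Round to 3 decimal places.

2.054

x = 70.7 − 5.25(27.8) + 0.0329(9700) − 2.27(39) = 70.7 − 145.95 + 319.13 − 88.53 = 155.35.
∂x/∂I = +0.0329, so E_I = 0.0329·(9700/155.35) ≈ 2.054.
E_I > 1: normal good (luxury).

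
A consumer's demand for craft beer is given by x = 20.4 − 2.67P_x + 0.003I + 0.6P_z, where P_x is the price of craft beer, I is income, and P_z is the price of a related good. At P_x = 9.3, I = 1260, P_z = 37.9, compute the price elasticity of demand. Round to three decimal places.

-1.124

x = 20.4 − 2.67(9.3) + 0.003(1260) + 0.6(37.9) = 20.4 − 24.831 + 3.78 + 22.74 = 22.089.
∂x/∂P_x = −2.67, so E_p = (−2.67)·(9.3/22.089) ≈ -1.124.
|E_p| > 1: demand is elastic.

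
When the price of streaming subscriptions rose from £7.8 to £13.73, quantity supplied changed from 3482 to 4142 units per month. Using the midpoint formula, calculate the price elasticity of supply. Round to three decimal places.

%ΔQ = (4142 − 3482)/[(3482 + 4142)/2] = 660/3812 ≈ 0.1731.
%Δp = (13.73 − 7.8)/[(7.8 + 13.73)/2] = 5.93/10.765 ≈ 0.5509.
Arc elasticity E = %ΔQ/%Δp ≈ 0.1731/0.5509 ≈ 0.314.
|E| < 1: supply is inelastic over this range.

0.314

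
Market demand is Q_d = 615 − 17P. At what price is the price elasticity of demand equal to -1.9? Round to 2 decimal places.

23.70

Set −bP/(a − bP) = −1.9 ⇒ bP = 1.9(a − bP) ⇒ bP(1+1.9) = 1.9·a.
P = 1.9·615/(17·2.9) ≈ 23.70.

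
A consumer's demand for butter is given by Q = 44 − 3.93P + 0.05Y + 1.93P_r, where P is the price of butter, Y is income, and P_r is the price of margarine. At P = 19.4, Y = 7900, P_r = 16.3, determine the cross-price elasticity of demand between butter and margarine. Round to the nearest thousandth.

0.080

At the given point, Q = 44 − 3.93(19.4) + 0.05(7900) + 1.93(16.3) = 44 − 76.242 + 395 + 31.459 = 394.217.
∂Q/∂P_r = +1.93, so E_xy = 1.93·(16.3/394.217) ≈ 0.080.
E_xy > 0: the goods are substitutes.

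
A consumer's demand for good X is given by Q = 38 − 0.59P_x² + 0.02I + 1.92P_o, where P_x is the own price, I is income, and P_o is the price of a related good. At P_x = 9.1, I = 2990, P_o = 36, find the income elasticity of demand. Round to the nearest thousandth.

0.507

At the given point, Q = 38 − 0.59(9.1)² + 0.02(2990) + 1.92(36) = 38 − 48.8579 + 59.8 + 69.12 = 118.0621.
∂Q/∂I = +0.02, so E_I = 0.02·(2990/118.0621) ≈ 0.507.
E_I ∈ (0,1): normal good (necessity).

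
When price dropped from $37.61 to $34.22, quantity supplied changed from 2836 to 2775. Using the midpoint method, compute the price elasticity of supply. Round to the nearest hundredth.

0.23

%Δq = (2775 − 2836)/[(2836 + 2775)/2] = -61/2805.5 ≈ -0.0217.
%Δp = (34.22 − 37.61)/[(37.61 + 34.22)/2] = -3.39/35.915 ≈ -0.0944.
Arc elasticity E = %Δq/%Δp ≈ -0.0217/-0.0944 ≈ 0.23.
|E| < 1: supply is inelastic over this range.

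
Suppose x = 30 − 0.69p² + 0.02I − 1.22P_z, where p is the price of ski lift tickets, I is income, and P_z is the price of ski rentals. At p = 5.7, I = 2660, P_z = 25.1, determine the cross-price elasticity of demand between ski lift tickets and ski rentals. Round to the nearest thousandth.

Substituting, x = 30 − 0.69(5.7)² + 0.02(2660) − 1.22(25.1) = 30 − 22.4181 + 53.2 − 30.622 = 30.1599.
∂x/∂P_z = −1.22, so E_xy = -1.22·(25.1/30.1599) ≈ -1.015.
E_xy < 0: the goods are complements.

-1.015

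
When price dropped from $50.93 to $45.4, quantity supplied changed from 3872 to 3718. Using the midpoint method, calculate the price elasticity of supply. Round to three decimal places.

0.353

%Δq = (3718 − 3872)/[(3872 + 3718)/2] = -154/3795 ≈ -0.0406.
%Δp = (45.4 − 50.93)/[(50.93 + 45.4)/2] = -5.53/48.165 ≈ -0.1148.
Arc elasticity E = %Δq/%Δp ≈ -0.0406/-0.1148 ≈ 0.353.
|E| < 1: supply is inelastic over this range.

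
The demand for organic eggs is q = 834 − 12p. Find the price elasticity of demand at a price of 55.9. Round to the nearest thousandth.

-4.110

At p = 55.9, q = 163.2.
dq/dp = −12.
Point elasticity E = (dq/dp)·(p/q) = -12 × 55.9/163.2 ≈ -4.110.
|E| > 1, so demand is elastic at this price.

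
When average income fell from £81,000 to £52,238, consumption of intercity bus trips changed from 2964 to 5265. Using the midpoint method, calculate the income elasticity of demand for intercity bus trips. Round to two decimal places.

%ΔQ = (5265 − 2964)/[(2964+5265)/2] = 2301/4114.5 ≈ 0.5592.
%ΔI = (52,238 − 81,000)/[(81,000+52,238)/2] = -28762/66619 ≈ -0.4317.
E_I = %ΔQ/%ΔI ≈ -1.30.
E_I < 0: inferior good.

-1.30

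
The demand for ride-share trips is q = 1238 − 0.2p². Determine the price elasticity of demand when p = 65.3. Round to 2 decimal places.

At p = 65.3, q = 385.182.
dq/dp = −2·0.2·p = −26.12.
Point elasticity E = (dq/dp)·(p/q) = -26.12 × 65.3/385.182 ≈ -4.43.
|E| > 1, so demand is elastic at this price.

-4.43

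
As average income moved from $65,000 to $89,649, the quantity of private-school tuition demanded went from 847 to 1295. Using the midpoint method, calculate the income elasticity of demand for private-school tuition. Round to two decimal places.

%ΔQ = (1295 − 847)/[(847+1295)/2] = 448/1071 ≈ 0.4183.
%ΔI = (89,649 − 65,000)/[(65,000+89,649)/2] = 24649/77324.5 ≈ 0.3188.
E_I = %ΔQ/%ΔI ≈ 1.31.
E_I > 1: normal good (luxury).

1.31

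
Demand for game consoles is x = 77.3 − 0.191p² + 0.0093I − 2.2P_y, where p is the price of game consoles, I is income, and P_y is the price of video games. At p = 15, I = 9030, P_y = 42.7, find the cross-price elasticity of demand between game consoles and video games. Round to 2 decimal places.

Evaluating quantity at (p, I, P_y) gives x = 77.3 − 0.191(15)² + 0.0093(9030) − 2.2(42.7) = 77.3 − 42.975 + 83.979 − 93.94 = 24.364.
∂x/∂P_y = −2.2, so E_xy = -2.2·(42.7/24.364) ≈ -3.86.
E_xy < 0: the goods are complements.

-3.86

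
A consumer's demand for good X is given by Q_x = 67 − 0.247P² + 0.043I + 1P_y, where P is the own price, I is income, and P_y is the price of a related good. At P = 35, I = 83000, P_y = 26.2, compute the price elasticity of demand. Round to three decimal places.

At the given point, Q_x = 67 − 0.247(35)² + 0.043(83000) + 1(26.2) = 67 − 302.575 + 3569 + 26.2 = 3359.625.
∂Q_x/∂P = −2·0.247·P = -17.29, so E_p = -17.29·(35/3359.625) ≈ -0.180.
|E_p| < 1: demand is inelastic.

-0.180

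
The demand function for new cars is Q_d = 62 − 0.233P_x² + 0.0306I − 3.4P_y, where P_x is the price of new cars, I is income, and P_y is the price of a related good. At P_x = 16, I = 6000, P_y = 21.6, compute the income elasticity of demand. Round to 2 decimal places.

Q_d = 62 − 0.233(16)² + 0.0306(6000) − 3.4(21.6) = 62 − 59.648 + 183.6 − 73.44 = 112.512.
∂Q_d/∂I = +0.0306, so E_I = 0.0306·(6000/112.512) ≈ 1.63.
E_I > 1: normal good (luxury).

1.63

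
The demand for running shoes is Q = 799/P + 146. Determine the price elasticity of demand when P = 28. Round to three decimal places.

-0.163

At P = 28, Q = 174.5357.
dQ/dP = −799/P² = −1.0191.
Point elasticity E = (dQ/dP)·(P/Q) = -1.0191 × 28/174.5357 ≈ -0.163.
|E| < 1, so demand is inelastic at this price.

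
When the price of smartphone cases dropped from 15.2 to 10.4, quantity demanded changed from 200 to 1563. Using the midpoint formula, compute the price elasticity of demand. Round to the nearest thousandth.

%Δq = (1563 − 200)/[(200 + 1563)/2] = 1363/881.5 ≈ 1.5462.
%ΔP = (10.4 − 15.2)/[(15.2 + 10.4)/2] = -4.8/12.8 ≈ -0.3750.
Arc elasticity E = %Δq/%ΔP ≈ 1.5462/-0.3750 ≈ -4.123.
|E| > 1: demand is elastic over this range.

-4.123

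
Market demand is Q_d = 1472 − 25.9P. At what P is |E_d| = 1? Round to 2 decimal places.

28.42

For linear demand Q_d = a − bP, E = −bP/(a − bP). |E| = 1 ⇒ bP = a − bP ⇒ P = a/(2b).
P = 1472/(2·25.9) ≈ 28.42.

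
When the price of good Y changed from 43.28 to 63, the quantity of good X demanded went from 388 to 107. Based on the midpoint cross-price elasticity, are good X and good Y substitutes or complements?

complements

%ΔQ_x = (107 − 388)/[(388+107)/2] = -281/247.5 ≈ -1.1354.
%ΔP_y = (63 − 43.28)/[(43.28+63)/2] ≈ 0.3711.
E_xy = -1.1354/0.3711 ≈ -3.059.
E_xy < 0, so the goods are complements.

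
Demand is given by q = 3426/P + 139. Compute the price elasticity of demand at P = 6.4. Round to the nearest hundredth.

-0.79

At P = 6.4, q = 674.3125.
dq/dP = −3426/P² = −83.6426.
Point elasticity E = (dq/dP)·(P/q) = -83.6426 × 6.4/674.3125 ≈ -0.79.
|E| < 1, so demand is inelastic at this price.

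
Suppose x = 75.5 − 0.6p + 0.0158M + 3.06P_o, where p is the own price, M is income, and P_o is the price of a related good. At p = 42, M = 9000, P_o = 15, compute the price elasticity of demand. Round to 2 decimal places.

-0.11

Evaluating quantity at (p, M, P_o) gives x = 75.5 − 0.6(42) + 0.0158(9000) + 3.06(15) = 75.5 − 25.2 + 142.2 + 45.9 = 238.4.
∂x/∂p = −0.6, so E_p = (−0.6)·(42/238.4) ≈ -0.11.
|E_p| < 1: demand is inelastic.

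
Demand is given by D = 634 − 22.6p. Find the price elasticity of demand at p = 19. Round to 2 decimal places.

-2.10

At p = 19, D = 204.6.
dD/dp = −22.6.
Point elasticity E = (dD/dp)·(p/D) = -22.6 × 19/204.6 ≈ -2.10.
|E| > 1, so demand is elastic at this price.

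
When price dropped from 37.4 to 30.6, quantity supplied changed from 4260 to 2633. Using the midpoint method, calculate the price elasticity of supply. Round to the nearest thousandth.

%ΔQ = (2633 − 4260)/[(4260 + 2633)/2] = -1627/3446.5 ≈ -0.4721.
%Δp = (30.6 − 37.4)/[(37.4 + 30.6)/2] = -6.8/34 ≈ -0.2000.
Arc elasticity E = %ΔQ/%Δp ≈ -0.4721/-0.2000 ≈ 2.360.
|E| > 1: supply is elastic over this range.

2.360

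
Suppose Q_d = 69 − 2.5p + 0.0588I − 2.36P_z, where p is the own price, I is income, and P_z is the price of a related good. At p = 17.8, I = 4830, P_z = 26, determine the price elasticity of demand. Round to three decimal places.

-0.180

First evaluate Q_d: 69 − 2.5(17.8) + 0.0588(4830) − 2.36(26) = 69 − 44.5 + 284.004 − 61.36 = 247.144.
∂Q_d/∂p = −2.5, so E_p = (−2.5)·(17.8/247.144) ≈ -0.180.
|E_p| < 1: demand is inelastic.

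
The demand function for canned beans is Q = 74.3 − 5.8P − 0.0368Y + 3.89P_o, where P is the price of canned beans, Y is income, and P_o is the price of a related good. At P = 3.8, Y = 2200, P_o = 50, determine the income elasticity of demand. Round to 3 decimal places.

At the given point, Q = 74.3 − 5.8(3.8) − 0.0368(2200) + 3.89(50) = 74.3 − 22.04 − 80.96 + 194.5 = 165.8.
∂Q/∂Y = −0.0368, so E_I = -0.0368·(2200/165.8) ≈ -0.488.
E_I < 0: inferior good.

-0.488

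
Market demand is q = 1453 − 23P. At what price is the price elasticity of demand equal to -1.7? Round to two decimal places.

Set −bP/(a − bP) = −1.7 ⇒ bP = 1.7(a − bP) ⇒ bP(1+1.7) = 1.7·a.
P = 1.7·1453/(23·2.7) ≈ 39.78.

39.78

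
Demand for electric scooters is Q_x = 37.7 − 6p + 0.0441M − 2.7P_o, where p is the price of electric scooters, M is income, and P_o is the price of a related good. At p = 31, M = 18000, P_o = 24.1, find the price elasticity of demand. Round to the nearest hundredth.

-0.32

Q_x = 37.7 − 6(31) + 0.0441(18000) − 2.7(24.1) = 37.7 − 186 + 793.8 − 65.07 = 580.43.
∂Q_x/∂p = −6, so E_p = (−6)·(31/580.43) ≈ -0.32.
|E_p| < 1: demand is inelastic.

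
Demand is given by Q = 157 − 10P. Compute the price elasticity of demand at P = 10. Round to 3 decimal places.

-1.754

At P = 10, Q = 57.
dQ/dP = −10.
Point elasticity E = (dQ/dP)·(P/Q) = -10 × 10/57 ≈ -1.754.
|E| > 1, so demand is elastic at this price.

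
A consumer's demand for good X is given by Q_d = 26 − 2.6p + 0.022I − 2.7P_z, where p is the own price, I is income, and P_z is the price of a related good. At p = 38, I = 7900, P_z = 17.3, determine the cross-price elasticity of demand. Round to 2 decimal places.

At the given point, Q_d = 26 − 2.6(38) + 0.022(7900) − 2.7(17.3) = 26 − 98.8 + 173.8 − 46.71 = 54.29.
∂Q_d/∂P_z = −2.7, so E_xy = -2.7·(17.3/54.29) ≈ -0.86.
E_xy < 0: the goods are complements.

-0.86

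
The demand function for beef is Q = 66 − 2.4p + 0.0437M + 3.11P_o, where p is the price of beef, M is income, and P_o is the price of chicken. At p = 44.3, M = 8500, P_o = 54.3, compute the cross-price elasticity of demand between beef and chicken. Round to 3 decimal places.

Q = 66 − 2.4(44.3) + 0.0437(8500) + 3.11(54.3) = 66 − 106.32 + 371.45 + 168.873 = 500.003.
∂Q/∂P_o = +3.11, so E_xy = 3.11·(54.3/500.003) ≈ 0.338.
E_xy > 0: the goods are substitutes.

0.338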